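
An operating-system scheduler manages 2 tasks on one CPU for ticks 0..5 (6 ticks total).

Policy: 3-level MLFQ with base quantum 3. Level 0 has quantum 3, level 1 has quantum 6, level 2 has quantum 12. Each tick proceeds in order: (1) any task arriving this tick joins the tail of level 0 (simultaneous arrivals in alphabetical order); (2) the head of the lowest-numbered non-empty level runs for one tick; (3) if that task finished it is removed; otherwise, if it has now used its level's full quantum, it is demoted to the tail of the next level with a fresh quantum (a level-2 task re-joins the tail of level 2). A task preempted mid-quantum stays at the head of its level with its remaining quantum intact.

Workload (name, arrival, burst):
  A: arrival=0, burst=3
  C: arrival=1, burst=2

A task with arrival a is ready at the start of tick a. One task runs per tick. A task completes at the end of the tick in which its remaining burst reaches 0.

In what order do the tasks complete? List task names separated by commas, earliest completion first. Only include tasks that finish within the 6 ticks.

t=0: L0/L1/L2 = A/-/- → run A
t=1: L0/L1/L2 = AC/-/- → run A
t=2: L0/L1/L2 = AC/-/- → run A
t=3: L0/L1/L2 = C/-/- → run C
t=4: L0/L1/L2 = C/-/- → run C
t=5: (idle)

completion order = A, C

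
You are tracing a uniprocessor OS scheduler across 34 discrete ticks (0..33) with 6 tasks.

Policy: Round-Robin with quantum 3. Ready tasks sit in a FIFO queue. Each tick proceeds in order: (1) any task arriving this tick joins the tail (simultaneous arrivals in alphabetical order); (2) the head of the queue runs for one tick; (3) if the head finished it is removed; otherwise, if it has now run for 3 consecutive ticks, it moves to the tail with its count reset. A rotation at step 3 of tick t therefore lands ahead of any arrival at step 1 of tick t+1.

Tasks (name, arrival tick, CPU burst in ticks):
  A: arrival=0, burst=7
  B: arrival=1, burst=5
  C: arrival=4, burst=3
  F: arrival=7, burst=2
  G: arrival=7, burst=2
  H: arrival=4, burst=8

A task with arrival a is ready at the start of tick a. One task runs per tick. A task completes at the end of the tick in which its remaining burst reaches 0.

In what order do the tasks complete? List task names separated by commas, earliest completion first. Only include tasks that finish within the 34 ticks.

completion order = C, B, F, G, A, H

t=0: queue=[A] q_used=0 → run A
t=1: queue=[A,B] q_used=1 → run A
t=2: queue=[A,B] q_used=2 → run A
t=3: queue=[B,A] q_used=0 → run B
t=4: queue=[B,A,C,H] q_used=1 → run B
t=5: queue=[B,A,C,H] q_used=2 → run B
t=6: queue=[A,C,H,B] q_used=0 → run A
t=7: queue=[A,C,H,B,F,G] q_used=1 → run A
t=8: queue=[A,C,H,B,F,G] q_used=2 → run A
t=9: queue=[C,H,B,F,G,A] q_used=0 → run C
t=10: queue=[C,H,B,F,G,A] q_used=1 → run C
t=11: queue=[C,H,B,F,G,A] q_used=2 → run C
t=12: queue=[H,B,F,G,A] q_used=0 → run H
t=13: queue=[H,B,F,G,A] q_used=1 → run H
t=14: queue=[H,B,F,G,A] q_used=2 → run H
t=15: queue=[B,F,G,A,H] q_used=0 → run B
t=16: queue=[B,F,G,A,H] q_used=1 → run B
t=17: queue=[F,G,A,H] q_used=0 → run F
t=18: queue=[F,G,A,H] q_used=1 → run F
t=19: queue=[G,A,H] q_used=0 → run G
t=20: queue=[G,A,H] q_used=1 → run G
t=21: queue=[A,H] q_used=0 → run A
t=22: queue=[H] q_used=0 → run H
t=23: queue=[H] q_used=1 → run H
t=24: queue=[H] q_used=2 → run H
t=25: queue=[H] q_used=0 → run H
t=26: queue=[H] q_used=1 → run H
t=27: (idle)
t=28: (idle)
t=29: (idle)
t=30: (idle)
t=31: (idle)
t=32: (idle)
t=33: (idle)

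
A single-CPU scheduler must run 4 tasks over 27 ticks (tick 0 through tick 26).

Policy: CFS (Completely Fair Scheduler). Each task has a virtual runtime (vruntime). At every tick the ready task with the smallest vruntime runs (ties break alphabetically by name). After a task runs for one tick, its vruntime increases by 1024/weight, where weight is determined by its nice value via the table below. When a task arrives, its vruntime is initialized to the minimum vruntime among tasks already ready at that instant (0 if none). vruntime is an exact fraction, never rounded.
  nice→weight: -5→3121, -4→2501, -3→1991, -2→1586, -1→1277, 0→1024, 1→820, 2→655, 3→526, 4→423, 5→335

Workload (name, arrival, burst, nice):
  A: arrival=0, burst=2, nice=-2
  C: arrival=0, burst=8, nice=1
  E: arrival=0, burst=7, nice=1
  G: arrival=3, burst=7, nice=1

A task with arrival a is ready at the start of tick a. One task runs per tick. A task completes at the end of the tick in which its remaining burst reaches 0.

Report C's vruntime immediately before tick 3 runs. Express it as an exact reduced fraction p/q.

vruntime(C, start of tick 3) = 256/205

t=0: vr[A=0 C=0 E=0] → run A
t=1: vr[A=512/793 C=0 E=0] → run C
t=2: vr[A=512/793 C=256/205 E=0] → run E
t=3: vr[A=512/793 C=256/205 E=256/205 G=512/793] → run A
t=4: vr[C=256/205 E=256/205 G=512/793] → run G
t=5: vr[C=256/205 E=256/205 G=307968/162565] → run C
t=6: vr[C=512/205 E=256/205 G=307968/162565] → run E
t=7: vr[C=512/205 E=512/205 G=307968/162565] → run G
t=8: vr[C=512/205 E=512/205 G=510976/162565] → run C
t=9: vr[C=768/205 E=512/205 G=510976/162565] → run E
t=10: vr[C=768/205 E=768/205 G=510976/162565] → run G
t=11: vr[C=768/205 E=768/205 G=713984/162565] → run C
t=12: vr[C=1024/205 E=768/205 G=713984/162565] → run E
t=13: vr[C=1024/205 E=1024/205 G=713984/162565] → run G
t=14: vr[C=1024/205 E=1024/205 G=916992/162565] → run C
t=15: vr[C=256/41 E=1024/205 G=916992/162565] → run E
t=16: vr[C=256/41 E=256/41 G=916992/162565] → run G
t=17: vr[C=256/41 E=256/41 G=224000/32513] → run C
t=18: vr[C=1536/205 E=256/41 G=224000/32513] → run E
t=19: vr[C=1536/205 E=1536/205 G=224000/32513] → run G
t=20: vr[C=1536/205 E=1536/205 G=1323008/162565] → run C
t=21: vr[C=1792/205 E=1536/205 G=1323008/162565] → run E
t=22: vr[C=1792/205 G=1323008/162565] → run G
t=23: vr[C=1792/205] → run C
t=24: (idle)
t=25: (idle)
t=26: (idle)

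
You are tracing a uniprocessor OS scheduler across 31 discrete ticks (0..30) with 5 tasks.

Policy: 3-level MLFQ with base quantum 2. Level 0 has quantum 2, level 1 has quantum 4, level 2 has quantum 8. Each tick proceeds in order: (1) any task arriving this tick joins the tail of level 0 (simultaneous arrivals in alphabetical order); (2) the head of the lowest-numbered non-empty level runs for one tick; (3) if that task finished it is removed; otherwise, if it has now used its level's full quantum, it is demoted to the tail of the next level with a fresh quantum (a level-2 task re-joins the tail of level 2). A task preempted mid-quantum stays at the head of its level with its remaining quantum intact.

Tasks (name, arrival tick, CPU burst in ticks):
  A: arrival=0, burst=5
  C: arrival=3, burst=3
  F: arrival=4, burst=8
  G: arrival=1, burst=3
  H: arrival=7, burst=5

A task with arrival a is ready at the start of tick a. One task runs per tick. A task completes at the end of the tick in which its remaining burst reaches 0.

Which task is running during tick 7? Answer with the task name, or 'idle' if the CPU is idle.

running at tick 7 = F

t=0: L0/L1/L2 = A/-/- → run A
t=1: L0/L1/L2 = AG/-/- → run A
t=2: L0/L1/L2 = G/A/- → run G
t=3: L0/L1/L2 = GC/A/- → run G
t=4: L0/L1/L2 = CF/AG/- → run C
t=5: L0/L1/L2 = CF/AG/- → run C
t=6: L0/L1/L2 = F/AGC/- → run F
t=7: L0/L1/L2 = FH/AGC/- → run F
t=8: L0/L1/L2 = H/AGCF/- → run H
t=9: L0/L1/L2 = H/AGCF/- → run H
t=10: L0/L1/L2 = -/AGCFH/- → run A
t=11: L0/L1/L2 = -/AGCFH/- → run A
t=12: L0/L1/L2 = -/AGCFH/- → run A
t=13: L0/L1/L2 = -/GCFH/- → run G
t=14: L0/L1/L2 = -/CFH/- → run C
t=15: L0/L1/L2 = -/FH/- → run F
t=16: L0/L1/L2 = -/FH/- → run F
t=17: L0/L1/L2 = -/FH/- → run F
t=18: L0/L1/L2 = -/FH/- → run F
t=19: L0/L1/L2 = -/H/F → run H
t=20: L0/L1/L2 = -/H/F → run H
t=21: L0/L1/L2 = -/H/F → run H
t=22: L0/L1/L2 = -/-/F → run F
t=23: L0/L1/L2 = -/-/F → run F
t=24: (idle)
t=25: (idle)
t=26: (idle)
t=27: (idle)
t=28: (idle)
t=29: (idle)
t=30: (idle)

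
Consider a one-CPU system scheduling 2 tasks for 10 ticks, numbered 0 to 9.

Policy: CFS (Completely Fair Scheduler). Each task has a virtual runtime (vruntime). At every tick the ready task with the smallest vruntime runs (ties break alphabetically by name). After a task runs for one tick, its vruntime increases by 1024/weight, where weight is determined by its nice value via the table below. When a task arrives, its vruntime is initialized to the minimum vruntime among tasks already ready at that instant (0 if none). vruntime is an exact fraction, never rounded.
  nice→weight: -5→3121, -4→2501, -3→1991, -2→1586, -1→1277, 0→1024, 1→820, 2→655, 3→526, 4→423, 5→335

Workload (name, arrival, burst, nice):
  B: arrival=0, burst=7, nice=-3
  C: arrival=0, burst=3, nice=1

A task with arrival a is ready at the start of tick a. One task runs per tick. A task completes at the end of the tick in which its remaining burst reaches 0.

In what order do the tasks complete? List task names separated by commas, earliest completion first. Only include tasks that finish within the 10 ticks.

t=0: vr[B=0 C=0] → run B
t=1: vr[B=1024/1991 C=0] → run C
t=2: vr[B=1024/1991 C=256/205] → run B
t=3: vr[B=2048/1991 C=256/205] → run B
t=4: vr[B=3072/1991 C=256/205] → run C
t=5: vr[B=3072/1991 C=512/205] → run B
t=6: vr[B=4096/1991 C=512/205] → run B
t=7: vr[B=5120/1991 C=512/205] → run C
t=8: vr[B=5120/1991] → run B
t=9: vr[B=6144/1991] → run B

completion order = C, B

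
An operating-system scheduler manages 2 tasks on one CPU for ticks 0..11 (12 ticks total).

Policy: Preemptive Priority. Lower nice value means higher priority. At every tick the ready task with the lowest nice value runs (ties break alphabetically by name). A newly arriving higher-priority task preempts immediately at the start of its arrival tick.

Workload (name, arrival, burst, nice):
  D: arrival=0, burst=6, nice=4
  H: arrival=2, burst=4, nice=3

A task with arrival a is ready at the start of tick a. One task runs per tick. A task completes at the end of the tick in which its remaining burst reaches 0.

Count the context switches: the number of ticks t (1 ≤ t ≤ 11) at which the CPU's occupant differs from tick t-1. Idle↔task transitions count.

context switches = 3

t=0: ready={D} → run D
t=1: ready={D} → run D
t=2: ready={D,H} → run H
t=3: ready={D,H} → run H
t=4: ready={D,H} → run H
t=5: ready={D,H} → run H
t=6: ready={D} → run D
t=7: ready={D} → run D
t=8: ready={D} → run D
t=9: ready={D} → run D
t=10: (idle)
t=11: (idle)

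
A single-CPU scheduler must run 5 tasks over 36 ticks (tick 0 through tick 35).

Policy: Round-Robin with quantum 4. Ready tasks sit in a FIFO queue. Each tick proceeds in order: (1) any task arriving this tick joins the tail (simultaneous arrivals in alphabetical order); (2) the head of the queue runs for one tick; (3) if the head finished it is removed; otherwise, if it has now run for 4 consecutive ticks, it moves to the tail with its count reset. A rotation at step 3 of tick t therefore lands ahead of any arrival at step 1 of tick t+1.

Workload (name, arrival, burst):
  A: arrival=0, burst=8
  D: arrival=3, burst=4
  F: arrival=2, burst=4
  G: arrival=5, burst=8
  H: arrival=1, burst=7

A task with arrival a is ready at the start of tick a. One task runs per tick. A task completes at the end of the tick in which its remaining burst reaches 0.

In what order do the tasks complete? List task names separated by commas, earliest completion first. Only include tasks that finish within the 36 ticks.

t=0: queue=[A] q_used=0 → run A
t=1: queue=[A,H] q_used=1 → run A
t=2: queue=[A,H,F] q_used=2 → run A
t=3: queue=[A,H,F,D] q_used=3 → run A
t=4: queue=[H,F,D,A] q_used=0 → run H
t=5: queue=[H,F,D,A,G] q_used=1 → run H
t=6: queue=[H,F,D,A,G] q_used=2 → run H
t=7: queue=[H,F,D,A,G] q_used=3 → run H
t=8: queue=[F,D,A,G,H] q_used=0 → run F
t=9: queue=[F,D,A,G,H] q_used=1 → run F
t=10: queue=[F,D,A,G,H] q_used=2 → run F
t=11: queue=[F,D,A,G,H] q_used=3 → run F
t=12: queue=[D,A,G,H] q_used=0 → run D
t=13: queue=[D,A,G,H] q_used=1 → run D
t=14: queue=[D,A,G,H] q_used=2 → run D
t=15: queue=[D,A,G,H] q_used=3 → run D
t=16: queue=[A,G,H] q_used=0 → run A
t=17: queue=[A,G,H] q_used=1 → run A
t=18: queue=[A,G,H] q_used=2 → run A
t=19: queue=[A,G,H] q_used=3 → run A
t=20: queue=[G,H] q_used=0 → run G
t=21: queue=[G,H] q_used=1 → run G
t=22: queue=[G,H] q_used=2 → run G
t=23: queue=[G,H] q_used=3 → run G
t=24: queue=[H,G] q_used=0 → run H
t=25: queue=[H,G] q_used=1 → run H
t=26: queue=[H,G] q_used=2 → run H
t=27: queue=[G] q_used=0 → run G
t=28: queue=[G] q_used=1 → run G
t=29: queue=[G] q_used=2 → run G
t=30: queue=[G] q_used=3 → run G
t=31: (idle)
t=32: (idle)
t=33: (idle)
t=34: (idle)
t=35: (idle)

completion order = F, D, A, H, G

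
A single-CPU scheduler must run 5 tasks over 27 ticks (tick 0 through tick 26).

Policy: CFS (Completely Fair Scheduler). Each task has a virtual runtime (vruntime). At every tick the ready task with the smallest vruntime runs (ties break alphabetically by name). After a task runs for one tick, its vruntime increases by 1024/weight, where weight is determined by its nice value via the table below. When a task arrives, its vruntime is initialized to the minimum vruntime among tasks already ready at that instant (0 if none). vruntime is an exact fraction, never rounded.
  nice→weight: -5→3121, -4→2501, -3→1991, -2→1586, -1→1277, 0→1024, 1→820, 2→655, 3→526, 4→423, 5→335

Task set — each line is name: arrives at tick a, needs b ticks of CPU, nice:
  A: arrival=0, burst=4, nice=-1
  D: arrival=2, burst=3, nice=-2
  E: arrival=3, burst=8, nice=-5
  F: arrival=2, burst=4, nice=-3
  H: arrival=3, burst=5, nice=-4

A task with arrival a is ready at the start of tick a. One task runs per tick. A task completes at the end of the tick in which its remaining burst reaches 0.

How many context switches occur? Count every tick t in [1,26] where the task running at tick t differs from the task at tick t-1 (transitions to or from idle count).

context switches = 20

t=0: vr[A=0] → run A
t=1: vr[A=1024/1277] → run A
t=2: vr[A=2048/1277 D=2048/1277 F=2048/1277] → run A
t=3: vr[A=3072/1277 D=2048/1277 E=2048/1277 F=2048/1277 H=2048/1277] → run D
t=4: vr[A=3072/1277 D=2277888/1012661 E=2048/1277 F=2048/1277 H=2048/1277] → run E
t=5: vr[A=3072/1277 D=2277888/1012661 E=7699456/3985517 F=2048/1277 H=2048/1277] → run F
t=6: vr[A=3072/1277 D=2277888/1012661 E=7699456/3985517 F=5385216/2542507 H=2048/1277] → run H
t=7: vr[A=3072/1277 D=2277888/1012661 E=7699456/3985517 F=5385216/2542507 H=6429696/3193777] → run E
t=8: vr[A=3072/1277 D=2277888/1012661 E=9007104/3985517 F=5385216/2542507 H=6429696/3193777] → run H
t=9: vr[A=3072/1277 D=2277888/1012661 E=9007104/3985517 F=5385216/2542507 H=7737344/3193777] → run F
t=10: vr[A=3072/1277 D=2277888/1012661 E=9007104/3985517 F=6692864/2542507 H=7737344/3193777] → run D
t=11: vr[A=3072/1277 D=2931712/1012661 E=9007104/3985517 F=6692864/2542507 H=7737344/3193777] → run E
t=12: vr[A=3072/1277 D=2931712/1012661 E=10314752/3985517 F=6692864/2542507 H=7737344/3193777] → run A
t=13: vr[D=2931712/1012661 E=10314752/3985517 F=6692864/2542507 H=7737344/3193777] → run H
t=14: vr[D=2931712/1012661 E=10314752/3985517 F=6692864/2542507 H=9044992/3193777] → run E
t=15: vr[D=2931712/1012661 E=11622400/3985517 F=6692864/2542507 H=9044992/3193777] → run F
t=16: vr[D=2931712/1012661 E=11622400/3985517 F=8000512/2542507 H=9044992/3193777] → run H
t=17: vr[D=2931712/1012661 E=11622400/3985517 F=8000512/2542507 H=10352640/3193777] → run D
t=18: vr[E=11622400/3985517 F=8000512/2542507 H=10352640/3193777] → run E
t=19: vr[E=12930048/3985517 F=8000512/2542507 H=10352640/3193777] → run F
t=20: vr[E=12930048/3985517 H=10352640/3193777] → run H
t=21: vr[E=12930048/3985517] → run E
t=22: vr[E=14237696/3985517] → run E
t=23: vr[E=15545344/3985517] → run E
t=24: (idle)
t=25: (idle)
t=26: (idle)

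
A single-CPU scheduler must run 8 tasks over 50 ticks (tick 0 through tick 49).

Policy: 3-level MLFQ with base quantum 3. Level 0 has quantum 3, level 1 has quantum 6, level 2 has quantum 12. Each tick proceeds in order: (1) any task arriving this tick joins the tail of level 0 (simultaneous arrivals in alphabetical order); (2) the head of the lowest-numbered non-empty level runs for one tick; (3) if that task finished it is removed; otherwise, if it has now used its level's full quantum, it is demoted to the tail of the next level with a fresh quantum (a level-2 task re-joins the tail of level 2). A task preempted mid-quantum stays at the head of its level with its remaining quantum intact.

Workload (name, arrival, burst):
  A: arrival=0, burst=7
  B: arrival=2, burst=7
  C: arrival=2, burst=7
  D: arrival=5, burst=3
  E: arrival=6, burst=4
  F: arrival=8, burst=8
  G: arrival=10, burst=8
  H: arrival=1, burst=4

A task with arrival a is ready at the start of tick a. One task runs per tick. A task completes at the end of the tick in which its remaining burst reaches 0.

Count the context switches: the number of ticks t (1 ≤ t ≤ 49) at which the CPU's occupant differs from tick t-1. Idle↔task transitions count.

context switches = 15

t=0: L0/L1/L2 = A/-/- → run A
t=1: L0/L1/L2 = AH/-/- → run A
t=2: L0/L1/L2 = AHBC/-/- → run A
t=3: L0/L1/L2 = HBC/A/- → run H
t=4: L0/L1/L2 = HBC/A/- → run H
t=5: L0/L1/L2 = HBCD/A/- → run H
t=6: L0/L1/L2 = BCDE/AH/- → run B
t=7: L0/L1/L2 = BCDE/AH/- → run B
t=8: L0/L1/L2 = BCDEF/AH/- → run B
t=9: L0/L1/L2 = CDEF/AHB/- → run C
t=10: L0/L1/L2 = CDEFG/AHB/- → run C
t=11: L0/L1/L2 = CDEFG/AHB/- → run C
t=12: L0/L1/L2 = DEFG/AHBC/- → run D
t=13: L0/L1/L2 = DEFG/AHBC/- → run D
t=14: L0/L1/L2 = DEFG/AHBC/- → run D
t=15: L0/L1/L2 = EFG/AHBC/- → run E
t=16: L0/L1/L2 = EFG/AHBC/- → run E
t=17: L0/L1/L2 = EFG/AHBC/- → run E
t=18: L0/L1/L2 = FG/AHBCE/- → run F
t=19: L0/L1/L2 = FG/AHBCE/- → run F
t=20: L0/L1/L2 = FG/AHBCE/- → run F
t=21: L0/L1/L2 = G/AHBCEF/- → run G
t=22: L0/L1/L2 = G/AHBCEF/- → run G
t=23: L0/L1/L2 = G/AHBCEF/- → run G
t=24: L0/L1/L2 = -/AHBCEFG/- → run A
t=25: L0/L1/L2 = -/AHBCEFG/- → run A
t=26: L0/L1/L2 = -/AHBCEFG/- → run A
t=27: L0/L1/L2 = -/AHBCEFG/- → run A
t=28: L0/L1/L2 = -/HBCEFG/- → run H
t=29: L0/L1/L2 = -/BCEFG/- → run B
t=30: L0/L1/L2 = -/BCEFG/- → run B
t=31: L0/L1/L2 = -/BCEFG/- → run B
t=32: L0/L1/L2 = -/BCEFG/- → run B
t=33: L0/L1/L2 = -/CEFG/- → run C
t=34: L0/L1/L2 = -/CEFG/- → run C
t=35: L0/L1/L2 = -/CEFG/- → run C
t=36: L0/L1/L2 = -/CEFG/- → run C
t=37: L0/L1/L2 = -/EFG/- → run E
t=38: L0/L1/L2 = -/FG/- → run F
t=39: L0/L1/L2 = -/FG/- → run F
t=40: L0/L1/L2 = -/FG/- → run F
t=41: L0/L1/L2 = -/FG/- → run F
t=42: L0/L1/L2 = -/FG/- → run F
t=43: L0/L1/L2 = -/G/- → run G
t=44: L0/L1/L2 = -/G/- → run G
t=45: L0/L1/L2 = -/G/- → run G
t=46: L0/L1/L2 = -/G/- → run G
t=47: L0/L1/L2 = -/G/- → run G
t=48: (idle)
t=49: (idle)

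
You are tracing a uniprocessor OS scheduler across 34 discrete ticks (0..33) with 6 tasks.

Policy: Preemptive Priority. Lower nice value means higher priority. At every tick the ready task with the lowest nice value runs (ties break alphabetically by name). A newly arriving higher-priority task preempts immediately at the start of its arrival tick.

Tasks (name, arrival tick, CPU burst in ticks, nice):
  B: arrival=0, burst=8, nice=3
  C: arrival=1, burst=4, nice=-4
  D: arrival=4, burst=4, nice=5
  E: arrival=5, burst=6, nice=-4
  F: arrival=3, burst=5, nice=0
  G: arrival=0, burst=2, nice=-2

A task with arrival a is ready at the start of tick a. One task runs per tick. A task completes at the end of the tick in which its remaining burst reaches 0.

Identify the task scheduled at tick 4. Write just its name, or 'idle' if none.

running at tick 4 = C

t=0: ready={B,G} → run G
t=1: ready={B,C,G} → run C
t=2: ready={B,C,G} → run C
t=3: ready={B,C,F,G} → run C
t=4: ready={B,C,D,F,G} → run C
t=5: ready={B,D,E,F,G} → run E
t=6: ready={B,D,E,F,G} → run E
t=7: ready={B,D,E,F,G} → run E
t=8: ready={B,D,E,F,G} → run E
t=9: ready={B,D,E,F,G} → run E
t=10: ready={B,D,E,F,G} → run E
t=11: ready={B,D,F,G} → run G
t=12: ready={B,D,F} → run F
t=13: ready={B,D,F} → run F
t=14: ready={B,D,F} → run F
t=15: ready={B,D,F} → run F
t=16: ready={B,D,F} → run F
t=17: ready={B,D} → run B
t=18: ready={B,D} → run B
t=19: ready={B,D} → run B
t=20: ready={B,D} → run B
t=21: ready={B,D} → run B
t=22: ready={B,D} → run B
t=23: ready={B,D} → run B
t=24: ready={B,D} → run B
t=25: ready={D} → run D
t=26: ready={D} → run D
t=27: ready={D} → run D
t=28: ready={D} → run D
t=29: (idle)
t=30: (idle)
t=31: (idle)
t=32: (idle)
t=33: (idle)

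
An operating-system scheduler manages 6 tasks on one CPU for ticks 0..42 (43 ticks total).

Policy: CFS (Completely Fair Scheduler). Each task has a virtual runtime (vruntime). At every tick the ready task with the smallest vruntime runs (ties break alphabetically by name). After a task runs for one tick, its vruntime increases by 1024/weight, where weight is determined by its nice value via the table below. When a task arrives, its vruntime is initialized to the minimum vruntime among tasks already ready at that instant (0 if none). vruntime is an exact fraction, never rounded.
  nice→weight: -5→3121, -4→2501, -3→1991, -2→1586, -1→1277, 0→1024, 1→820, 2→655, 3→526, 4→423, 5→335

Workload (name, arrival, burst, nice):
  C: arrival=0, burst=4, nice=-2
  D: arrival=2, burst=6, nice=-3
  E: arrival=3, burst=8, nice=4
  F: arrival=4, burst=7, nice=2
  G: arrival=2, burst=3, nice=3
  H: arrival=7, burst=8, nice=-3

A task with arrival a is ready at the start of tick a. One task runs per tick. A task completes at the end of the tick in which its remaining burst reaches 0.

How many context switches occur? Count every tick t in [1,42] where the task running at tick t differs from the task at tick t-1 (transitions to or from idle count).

t=0: vr[C=0] → run C
t=1: vr[C=512/793] → run C
t=2: vr[C=1024/793 D=1024/793 G=1024/793] → run C
t=3: vr[C=1536/793 D=1024/793 E=1024/793 G=1024/793] → run D
t=4: vr[C=1536/793 D=2850816/1578863 E=1024/793 F=1024/793 G=1024/793] → run E
t=5: vr[C=1536/793 D=2850816/1578863 E=1245184/335439 F=1024/793 G=1024/793] → run F
t=6: vr[C=1536/793 D=2850816/1578863 E=1245184/335439 F=1482752/519415 G=1024/793] → run G
t=7: vr[C=1536/793 D=2850816/1578863 E=1245184/335439 F=1482752/519415 G=675328/208559 H=2850816/1578863] → run D
t=8: vr[C=1536/793 D=3662848/1578863 E=1245184/335439 F=1482752/519415 G=675328/208559 H=2850816/1578863] → run H
t=9: vr[C=1536/793 D=3662848/1578863 E=1245184/335439 F=1482752/519415 G=675328/208559 H=3662848/1578863] → run C
t=10: vr[D=3662848/1578863 E=1245184/335439 F=1482752/519415 G=675328/208559 H=3662848/1578863] → run D
t=11: vr[D=4474880/1578863 E=1245184/335439 F=1482752/519415 G=675328/208559 H=3662848/1578863] → run H
t=12: vr[D=4474880/1578863 E=1245184/335439 F=1482752/519415 G=675328/208559 H=4474880/1578863] → run D
t=13: vr[D=5286912/1578863 E=1245184/335439 F=1482752/519415 G=675328/208559 H=4474880/1578863] → run H
t=14: vr[D=5286912/1578863 E=1245184/335439 F=1482752/519415 G=675328/208559 H=5286912/1578863] → run F
t=15: vr[D=5286912/1578863 E=1245184/335439 F=2294784/519415 G=675328/208559 H=5286912/1578863] → run G
t=16: vr[D=5286912/1578863 E=1245184/335439 F=2294784/519415 G=1081344/208559 H=5286912/1578863] → run D
t=17: vr[D=6098944/1578863 E=1245184/335439 F=2294784/519415 G=1081344/208559 H=5286912/1578863] → run H
t=18: vr[D=6098944/1578863 E=1245184/335439 F=2294784/519415 G=1081344/208559 H=6098944/1578863] → run E
t=19: vr[D=6098944/1578863 E=2057216/335439 F=2294784/519415 G=1081344/208559 H=6098944/1578863] → run D
t=20: vr[E=2057216/335439 F=2294784/519415 G=1081344/208559 H=6098944/1578863] → run H
t=21: vr[E=2057216/335439 F=2294784/519415 G=1081344/208559 H=6910976/1578863] → run H
t=22: vr[E=2057216/335439 F=2294784/519415 G=1081344/208559 H=7723008/1578863] → run F
t=23: vr[E=2057216/335439 F=3106816/519415 G=1081344/208559 H=7723008/1578863] → run H
t=24: vr[E=2057216/335439 F=3106816/519415 G=1081344/208559 H=8535040/1578863] → run G
t=25: vr[E=2057216/335439 F=3106816/519415 H=8535040/1578863] → run H
t=26: vr[E=2057216/335439 F=3106816/519415] → run F
t=27: vr[E=2057216/335439 F=3918848/519415] → run E
t=28: vr[E=956416/111813 F=3918848/519415] → run F
t=29: vr[E=956416/111813 F=946176/103883] → run E
t=30: vr[E=3681280/335439 F=946176/103883] → run F
t=31: vr[E=3681280/335439 F=5542912/519415] → run F
t=32: vr[E=3681280/335439] → run E
t=33: vr[E=4493312/335439] → run E
t=34: vr[E=1768448/111813] → run E
t=35: vr[E=6117376/335439] → run E
t=36: (idle)
t=37: (idle)
t=38: (idle)
t=39: (idle)
t=40: (idle)
t=41: (idle)
t=42: (idle)

context switches = 29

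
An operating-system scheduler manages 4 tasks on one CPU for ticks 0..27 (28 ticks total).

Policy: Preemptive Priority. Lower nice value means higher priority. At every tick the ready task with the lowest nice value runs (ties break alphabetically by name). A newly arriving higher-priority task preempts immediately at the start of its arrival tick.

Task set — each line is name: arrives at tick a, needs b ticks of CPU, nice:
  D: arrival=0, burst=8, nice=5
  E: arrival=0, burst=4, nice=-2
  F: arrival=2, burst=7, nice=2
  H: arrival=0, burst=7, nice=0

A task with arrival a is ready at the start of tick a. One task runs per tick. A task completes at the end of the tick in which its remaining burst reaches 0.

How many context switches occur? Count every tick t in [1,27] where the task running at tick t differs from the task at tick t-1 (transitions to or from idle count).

t=0: ready={D,E,H} → run E
t=1: ready={D,E,H} → run E
t=2: ready={D,E,F,H} → run E
t=3: ready={D,E,F,H} → run E
t=4: ready={D,F,H} → run H
t=5: ready={D,F,H} → run H
t=6: ready={D,F,H} → run H
t=7: ready={D,F,H} → run H
t=8: ready={D,F,H} → run H
t=9: ready={D,F,H} → run H
t=10: ready={D,F,H} → run H
t=11: ready={D,F} → run F
t=12: ready={D,F} → run F
t=13: ready={D,F} → run F
t=14: ready={D,F} → run F
t=15: ready={D,F} → run F
t=16: ready={D,F} → run F
t=17: ready={D,F} → run F
t=18: ready={D} → run D
t=19: ready={D} → run D
t=20: ready={D} → run D
t=21: ready={D} → run D
t=22: ready={D} → run D
t=23: ready={D} → run D
t=24: ready={D} → run D
t=25: ready={D} → run D
t=26: (idle)
t=27: (idle)

context switches = 4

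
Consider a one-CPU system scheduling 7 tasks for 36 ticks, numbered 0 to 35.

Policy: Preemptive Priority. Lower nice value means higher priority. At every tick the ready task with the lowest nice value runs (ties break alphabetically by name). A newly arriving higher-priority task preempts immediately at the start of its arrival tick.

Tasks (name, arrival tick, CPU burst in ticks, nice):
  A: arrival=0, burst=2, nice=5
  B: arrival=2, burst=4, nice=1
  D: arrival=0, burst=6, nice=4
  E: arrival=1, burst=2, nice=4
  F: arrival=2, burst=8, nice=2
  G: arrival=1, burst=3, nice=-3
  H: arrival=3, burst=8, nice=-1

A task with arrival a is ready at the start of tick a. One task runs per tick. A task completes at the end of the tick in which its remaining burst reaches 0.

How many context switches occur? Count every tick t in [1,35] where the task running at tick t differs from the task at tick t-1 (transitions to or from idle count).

t=0: ready={A,D} → run D
t=1: ready={A,D,E,G} → run G
t=2: ready={A,B,D,E,F,G} → run G
t=3: ready={A,B,D,E,F,G,H} → run G
t=4: ready={A,B,D,E,F,H} → run H
t=5: ready={A,B,D,E,F,H} → run H
t=6: ready={A,B,D,E,F,H} → run H
t=7: ready={A,B,D,E,F,H} → run H
t=8: ready={A,B,D,E,F,H} → run H
t=9: ready={A,B,D,E,F,H} → run H
t=10: ready={A,B,D,E,F,H} → run H
t=11: ready={A,B,D,E,F,H} → run H
t=12: ready={A,B,D,E,F} → run B
t=13: ready={A,B,D,E,F} → run B
t=14: ready={A,B,D,E,F} → run B
t=15: ready={A,B,D,E,F} → run B
t=16: ready={A,D,E,F} → run F
t=17: ready={A,D,E,F} → run F
t=18: ready={A,D,E,F} → run F
t=19: ready={A,D,E,F} → run F
t=20: ready={A,D,E,F} → run F
t=21: ready={A,D,E,F} → run F
t=22: ready={A,D,E,F} → run F
t=23: ready={A,D,E,F} → run F
t=24: ready={A,D,E} → run D
t=25: ready={A,D,E} → run D
t=26: ready={A,D,E} → run D
t=27: ready={A,D,E} → run D
t=28: ready={A,D,E} → run D
t=29: ready={A,E} → run E
t=30: ready={A,E} → run E
t=31: ready={A} → run A
t=32: ready={A} → run A
t=33: (idle)
t=34: (idle)
t=35: (idle)

context switches = 8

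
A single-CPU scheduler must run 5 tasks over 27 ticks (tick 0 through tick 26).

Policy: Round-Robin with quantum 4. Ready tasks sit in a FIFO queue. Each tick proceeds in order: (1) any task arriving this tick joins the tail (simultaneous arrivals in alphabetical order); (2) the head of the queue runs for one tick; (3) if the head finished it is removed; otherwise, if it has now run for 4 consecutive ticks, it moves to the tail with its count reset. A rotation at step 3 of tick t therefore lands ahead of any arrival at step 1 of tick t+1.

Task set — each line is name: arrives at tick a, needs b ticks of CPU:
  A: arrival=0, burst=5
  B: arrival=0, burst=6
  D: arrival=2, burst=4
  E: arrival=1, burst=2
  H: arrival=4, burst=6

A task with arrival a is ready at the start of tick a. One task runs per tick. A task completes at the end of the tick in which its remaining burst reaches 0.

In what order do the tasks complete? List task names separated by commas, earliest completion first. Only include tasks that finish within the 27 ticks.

completion order = E, D, A, B, H

t=0: queue=[A,B] q_used=0 → run A
t=1: queue=[A,B,E] q_used=1 → run A
t=2: queue=[A,B,E,D] q_used=2 → run A
t=3: queue=[A,B,E,D] q_used=3 → run A
t=4: queue=[B,E,D,A,H] q_used=0 → run B
t=5: queue=[B,E,D,A,H] q_used=1 → run B
t=6: queue=[B,E,D,A,H] q_used=2 → run B
t=7: queue=[B,E,D,A,H] q_used=3 → run B
t=8: queue=[E,D,A,H,B] q_used=0 → run E
t=9: queue=[E,D,A,H,B] q_used=1 → run E
t=10: queue=[D,A,H,B] q_used=0 → run D
t=11: queue=[D,A,H,B] q_used=1 → run D
t=12: queue=[D,A,H,B] q_used=2 → run D
t=13: queue=[D,A,H,B] q_used=3 → run D
t=14: queue=[A,H,B] q_used=0 → run A
t=15: queue=[H,B] q_used=0 → run H
t=16: queue=[H,B] q_used=1 → run H
t=17: queue=[H,B] q_used=2 → run H
t=18: queue=[H,B] q_used=3 → run H
t=19: queue=[B,H] q_used=0 → run B
t=20: queue=[B,H] q_used=1 → run B
t=21: queue=[H] q_used=0 → run H
t=22: queue=[H] q_used=1 → run H
t=23: (idle)
t=24: (idle)
t=25: (idle)
t=26: (idle)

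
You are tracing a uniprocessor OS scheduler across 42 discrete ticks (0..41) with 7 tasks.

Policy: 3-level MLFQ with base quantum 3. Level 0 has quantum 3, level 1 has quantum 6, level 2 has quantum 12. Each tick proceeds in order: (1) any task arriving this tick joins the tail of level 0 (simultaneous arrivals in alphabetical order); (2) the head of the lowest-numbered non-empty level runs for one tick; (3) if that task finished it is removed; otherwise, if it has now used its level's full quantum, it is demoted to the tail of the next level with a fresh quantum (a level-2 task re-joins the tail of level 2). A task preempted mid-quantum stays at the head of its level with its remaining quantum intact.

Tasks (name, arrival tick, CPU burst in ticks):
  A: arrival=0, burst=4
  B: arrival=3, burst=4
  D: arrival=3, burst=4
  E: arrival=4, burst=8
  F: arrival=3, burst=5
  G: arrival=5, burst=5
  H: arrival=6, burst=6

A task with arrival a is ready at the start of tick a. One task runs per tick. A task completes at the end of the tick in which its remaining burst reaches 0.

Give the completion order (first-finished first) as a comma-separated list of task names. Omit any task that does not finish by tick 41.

completion order = A, B, D, F, E, G, H

t=0: L0/L1/L2 = A/-/- → run A
t=1: L0/L1/L2 = A/-/- → run A
t=2: L0/L1/L2 = A/-/- → run A
t=3: L0/L1/L2 = BDF/A/- → run B
t=4: L0/L1/L2 = BDFE/A/- → run B
t=5: L0/L1/L2 = BDFEG/A/- → run B
t=6: L0/L1/L2 = DFEGH/AB/- → run D
t=7: L0/L1/L2 = DFEGH/AB/- → run D
t=8: L0/L1/L2 = DFEGH/AB/- → run D
t=9: L0/L1/L2 = FEGH/ABD/- → run F
t=10: L0/L1/L2 = FEGH/ABD/- → run F
t=11: L0/L1/L2 = FEGH/ABD/- → run F
t=12: L0/L1/L2 = EGH/ABDF/- → run E
t=13: L0/L1/L2 = EGH/ABDF/- → run E
t=14: L0/L1/L2 = EGH/ABDF/- → run E
t=15: L0/L1/L2 = GH/ABDFE/- → run G
t=16: L0/L1/L2 = GH/ABDFE/- → run G
t=17: L0/L1/L2 = GH/ABDFE/- → run G
t=18: L0/L1/L2 = H/ABDFEG/- → run H
t=19: L0/L1/L2 = H/ABDFEG/- → run H
t=20: L0/L1/L2 = H/ABDFEG/- → run H
t=21: L0/L1/L2 = -/ABDFEGH/- → run A
t=22: L0/L1/L2 = -/BDFEGH/- → run B
t=23: L0/L1/L2 = -/DFEGH/- → run D
t=24: L0/L1/L2 = -/FEGH/- → run F
t=25: L0/L1/L2 = -/FEGH/- → run F
t=26: L0/L1/L2 = -/EGH/- → run E
t=27: L0/L1/L2 = -/EGH/- → run E
t=28: L0/L1/L2 = -/EGH/- → run E
t=29: L0/L1/L2 = -/EGH/- → run E
t=30: L0/L1/L2 = -/EGH/- → run E
t=31: L0/L1/L2 = -/GH/- → run G
t=32: L0/L1/L2 = -/GH/- → run G
t=33: L0/L1/L2 = -/H/- → run H
t=34: L0/L1/L2 = -/H/- → run H
t=35: L0/L1/L2 = -/H/- → run H
t=36: (idle)
t=37: (idle)
t=38: (idle)
t=39: (idle)
t=40: (idle)
t=41: (idle)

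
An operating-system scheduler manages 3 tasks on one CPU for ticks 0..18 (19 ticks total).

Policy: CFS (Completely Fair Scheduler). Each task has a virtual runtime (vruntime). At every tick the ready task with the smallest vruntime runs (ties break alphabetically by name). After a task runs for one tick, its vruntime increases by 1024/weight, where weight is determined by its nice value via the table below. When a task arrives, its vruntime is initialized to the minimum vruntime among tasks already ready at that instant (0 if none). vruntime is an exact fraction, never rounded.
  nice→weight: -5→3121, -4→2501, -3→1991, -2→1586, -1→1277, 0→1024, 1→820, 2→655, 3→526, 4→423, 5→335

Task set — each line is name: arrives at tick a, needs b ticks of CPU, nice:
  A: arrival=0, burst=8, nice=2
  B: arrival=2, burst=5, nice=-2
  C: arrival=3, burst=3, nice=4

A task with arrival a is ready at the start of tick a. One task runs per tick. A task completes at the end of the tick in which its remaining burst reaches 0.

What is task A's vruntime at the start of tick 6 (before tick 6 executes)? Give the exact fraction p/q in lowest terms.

t=0: vr[A=0] → run A
t=1: vr[A=1024/655] → run A
t=2: vr[A=2048/655 B=2048/655] → run A
t=3: vr[A=3072/655 B=2048/655 C=2048/655] → run B
t=4: vr[A=3072/655 B=1959424/519415 C=2048/655] → run C
t=5: vr[A=3072/655 B=1959424/519415 C=1537024/277065] → run B
t=6: vr[A=3072/655 B=2294784/519415 C=1537024/277065] → run B
t=7: vr[A=3072/655 B=2630144/519415 C=1537024/277065] → run A
t=8: vr[A=4096/655 B=2630144/519415 C=1537024/277065] → run B
t=9: vr[A=4096/655 B=2965504/519415 C=1537024/277065] → run C
t=10: vr[A=4096/655 B=2965504/519415 C=2207744/277065] → run B
t=11: vr[A=4096/655 C=2207744/277065] → run A
t=12: vr[A=1024/131 C=2207744/277065] → run A
t=13: vr[A=6144/655 C=2207744/277065] → run C
t=14: vr[A=6144/655] → run A
t=15: vr[A=7168/655] → run A
t=16: (idle)
t=17: (idle)
t=18: (idle)

vruntime(A, start of tick 6) = 3072/655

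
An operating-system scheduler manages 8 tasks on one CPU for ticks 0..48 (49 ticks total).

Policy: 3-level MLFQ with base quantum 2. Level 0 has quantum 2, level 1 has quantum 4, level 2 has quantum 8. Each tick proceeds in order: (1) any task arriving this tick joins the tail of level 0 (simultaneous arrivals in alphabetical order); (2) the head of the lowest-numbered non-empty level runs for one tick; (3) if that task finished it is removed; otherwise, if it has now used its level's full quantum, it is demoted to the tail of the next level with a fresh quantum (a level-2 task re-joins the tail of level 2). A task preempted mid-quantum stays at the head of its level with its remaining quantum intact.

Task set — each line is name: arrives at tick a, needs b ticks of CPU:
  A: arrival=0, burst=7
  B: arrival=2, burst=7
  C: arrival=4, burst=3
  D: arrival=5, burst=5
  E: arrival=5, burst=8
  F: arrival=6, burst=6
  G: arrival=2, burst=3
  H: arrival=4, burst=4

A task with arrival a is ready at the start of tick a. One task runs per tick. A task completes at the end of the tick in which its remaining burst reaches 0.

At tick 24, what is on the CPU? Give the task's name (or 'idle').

running at tick 24 = G

t=0: L0/L1/L2 = A/-/- → run A
t=1: L0/L1/L2 = A/-/- → run A
t=2: L0/L1/L2 = BG/A/- → run B
t=3: L0/L1/L2 = BG/A/- → run B
t=4: L0/L1/L2 = GCH/AB/- → run G
t=5: L0/L1/L2 = GCHDE/AB/- → run G
t=6: L0/L1/L2 = CHDEF/ABG/- → run C
t=7: L0/L1/L2 = CHDEF/ABG/- → run C
t=8: L0/L1/L2 = HDEF/ABGC/- → run H
t=9: L0/L1/L2 = HDEF/ABGC/- → run H
t=10: L0/L1/L2 = DEF/ABGCH/- → run D
t=11: L0/L1/L2 = DEF/ABGCH/- → run D
t=12: L0/L1/L2 = EF/ABGCHD/- → run E
t=13: L0/L1/L2 = EF/ABGCHD/- → run E
t=14: L0/L1/L2 = F/ABGCHDE/- → run F
t=15: L0/L1/L2 = F/ABGCHDE/- → run F
t=16: L0/L1/L2 = -/ABGCHDEF/- → run A
t=17: L0/L1/L2 = -/ABGCHDEF/- → run A
t=18: L0/L1/L2 = -/ABGCHDEF/- → run A
t=19: L0/L1/L2 = -/ABGCHDEF/- → run A
t=20: L0/L1/L2 = -/BGCHDEF/A → run B
t=21: L0/L1/L2 = -/BGCHDEF/A → run B
t=22: L0/L1/L2 = -/BGCHDEF/A → run B
t=23: L0/L1/L2 = -/BGCHDEF/A → run B
t=24: L0/L1/L2 = -/GCHDEF/AB → run G
t=25: L0/L1/L2 = -/CHDEF/AB → run C
t=26: L0/L1/L2 = -/HDEF/AB → run H
t=27: L0/L1/L2 = -/HDEF/AB → run H
t=28: L0/L1/L2 = -/DEF/AB → run D
t=29: L0/L1/L2 = -/DEF/AB → run D
t=30: L0/L1/L2 = -/DEF/AB → run D
t=31: L0/L1/L2 = -/EF/AB → run E
t=32: L0/L1/L2 = -/EF/AB → run E
t=33: L0/L1/L2 = -/EF/AB → run E
t=34: L0/L1/L2 = -/EF/AB → run E
t=35: L0/L1/L2 = -/F/ABE → run F
t=36: L0/L1/L2 = -/F/ABE → run F
t=37: L0/L1/L2 = -/F/ABE → run F
t=38: L0/L1/L2 = -/F/ABE → run F
t=39: L0/L1/L2 = -/-/ABE → run A
t=40: L0/L1/L2 = -/-/BE → run B
t=41: L0/L1/L2 = -/-/E → run E
t=42: L0/L1/L2 = -/-/E → run E
t=43: (idle)
t=44: (idle)
t=45: (idle)
t=46: (idle)
t=47: (idle)
t=48: (idle)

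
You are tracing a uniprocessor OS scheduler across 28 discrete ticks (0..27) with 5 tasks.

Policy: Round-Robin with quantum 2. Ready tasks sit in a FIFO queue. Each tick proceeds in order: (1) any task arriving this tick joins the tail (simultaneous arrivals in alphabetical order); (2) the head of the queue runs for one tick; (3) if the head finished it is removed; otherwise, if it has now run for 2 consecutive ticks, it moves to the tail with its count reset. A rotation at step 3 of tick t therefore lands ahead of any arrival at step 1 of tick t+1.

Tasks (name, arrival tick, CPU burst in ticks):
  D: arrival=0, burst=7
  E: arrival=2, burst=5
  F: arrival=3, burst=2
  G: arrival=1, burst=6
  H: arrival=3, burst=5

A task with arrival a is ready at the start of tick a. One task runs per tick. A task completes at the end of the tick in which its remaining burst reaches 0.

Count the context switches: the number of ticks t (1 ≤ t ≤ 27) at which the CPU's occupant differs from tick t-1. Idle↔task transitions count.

context switches = 14

t=0: queue=[D] q_used=0 → run D
t=1: queue=[D,G] q_used=1 → run D
t=2: queue=[G,D,E] q_used=0 → run G
t=3: queue=[G,D,E,F,H] q_used=1 → run G
t=4: queue=[D,E,F,H,G] q_used=0 → run D
t=5: queue=[D,E,F,H,G] q_used=1 → run D
t=6: queue=[E,F,H,G,D] q_used=0 → run E
t=7: queue=[E,F,H,G,D] q_used=1 → run E
t=8: queue=[F,H,G,D,E] q_used=0 → run F
t=9: queue=[F,H,G,D,E] q_used=1 → run F
t=10: queue=[H,G,D,E] q_used=0 → run H
t=11: queue=[H,G,D,E] q_used=1 → run H
t=12: queue=[G,D,E,H] q_used=0 → run G
t=13: queue=[G,D,E,H] q_used=1 → run G
t=14: queue=[D,E,H,G] q_used=0 → run D
t=15: queue=[D,E,H,G] q_used=1 → run D
t=16: queue=[E,H,G,D] q_used=0 → run E
t=17: queue=[E,H,G,D] q_used=1 → run E
t=18: queue=[H,G,D,E] q_used=0 → run H
t=19: queue=[H,G,D,E] q_used=1 → run H
t=20: queue=[G,D,E,H] q_used=0 → run G
t=21: queue=[G,D,E,H] q_used=1 → run G
t=22: queue=[D,E,H] q_used=0 → run D
t=23: queue=[E,H] q_used=0 → run E
t=24: queue=[H] q_used=0 → run H
t=25: (idle)
t=26: (idle)
t=27: (idle)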